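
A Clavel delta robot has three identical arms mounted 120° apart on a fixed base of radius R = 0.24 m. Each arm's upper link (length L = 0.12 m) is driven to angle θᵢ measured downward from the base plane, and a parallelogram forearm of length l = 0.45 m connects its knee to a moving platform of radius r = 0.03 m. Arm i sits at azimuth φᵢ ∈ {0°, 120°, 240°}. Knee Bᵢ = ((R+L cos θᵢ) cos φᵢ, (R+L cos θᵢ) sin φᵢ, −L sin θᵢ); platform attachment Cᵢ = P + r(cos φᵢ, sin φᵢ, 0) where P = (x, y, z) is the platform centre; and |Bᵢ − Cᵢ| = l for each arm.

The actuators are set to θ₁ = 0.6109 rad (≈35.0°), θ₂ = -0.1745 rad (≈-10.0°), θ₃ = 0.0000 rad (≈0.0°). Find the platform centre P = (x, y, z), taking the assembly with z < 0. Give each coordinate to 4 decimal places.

φ1=0.0°: virtual centre (0.3083, 0.0000, -0.0688), radius l
φ2=120.0°: virtual centre (-0.1641, 0.2842, 0.0208), radius l
φ3=240.0°: virtual centre (-0.1650, -0.2858, 0.0000), radius l
|centre ₂|²−|centre ₁|² = 0.0084;  |centre ₃|²−|centre ₁|² = 0.0091
linear system: -0.9448x+0.5684y = 0.0084−0.1793z; -0.9466x+-0.5716y = 0.0091−0.1377z
det = 1.0781;  x = -0.0092+0.1677z,  y = -0.0007+-0.0368z
quadratic in z: (1.0295)z²+(0.0312)z+(-0.0969)=0, √Δ=0.6326 → z ∈ {-0.3224, 0.2921}; z = -0.3224 (taking z<0)
x = -0.0633, y = 0.0112

(-0.0633, 0.0112, -0.3224)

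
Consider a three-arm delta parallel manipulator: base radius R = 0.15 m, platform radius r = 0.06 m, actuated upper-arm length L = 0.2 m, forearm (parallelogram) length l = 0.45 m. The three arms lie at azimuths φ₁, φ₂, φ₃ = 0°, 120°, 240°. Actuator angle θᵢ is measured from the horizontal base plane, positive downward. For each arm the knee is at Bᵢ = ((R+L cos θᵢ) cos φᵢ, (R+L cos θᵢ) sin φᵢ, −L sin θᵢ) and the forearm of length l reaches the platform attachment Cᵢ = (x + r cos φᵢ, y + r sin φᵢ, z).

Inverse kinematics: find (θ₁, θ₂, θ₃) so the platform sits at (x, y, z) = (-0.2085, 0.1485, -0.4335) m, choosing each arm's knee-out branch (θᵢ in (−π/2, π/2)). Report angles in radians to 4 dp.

arm 1 (φ=0.0°): x'=-0.2085, y'=0.1485
  A=0.2985, B=-0.4335, C=(l²−L²−A²−y'²−z²)/(2L)=-0.3414
  √(A²+B²)=0.5263;  θ1 = -0.9678+2.2767 ≈ 1.3089
arm 2 (φ=120.0°): x'=0.2329, y'=0.1063
  A=-0.1429, B=-0.4335, C=(l²−L²−A²−y'²−z²)/(2L)=-0.1428
  γ=atan2(-0.4335,-0.1429)=-1.8891;  ψ=arccos(-0.3129)=1.8891;  θ2=γ+ψ≈-0.0001
rotate P by −φ3: (-0.0244, -0.2548, -0.4335)
  A cos θ + B sin θ = C:  0.1144·cos θ + -0.4335·sin θ = -0.2586
  √(A²+B²)=0.4483;  θ3 = -1.3129+2.1855 ≈ 0.8727

θ₁ = 1.3089, θ₂ = -0.0001, θ₃ = 0.8727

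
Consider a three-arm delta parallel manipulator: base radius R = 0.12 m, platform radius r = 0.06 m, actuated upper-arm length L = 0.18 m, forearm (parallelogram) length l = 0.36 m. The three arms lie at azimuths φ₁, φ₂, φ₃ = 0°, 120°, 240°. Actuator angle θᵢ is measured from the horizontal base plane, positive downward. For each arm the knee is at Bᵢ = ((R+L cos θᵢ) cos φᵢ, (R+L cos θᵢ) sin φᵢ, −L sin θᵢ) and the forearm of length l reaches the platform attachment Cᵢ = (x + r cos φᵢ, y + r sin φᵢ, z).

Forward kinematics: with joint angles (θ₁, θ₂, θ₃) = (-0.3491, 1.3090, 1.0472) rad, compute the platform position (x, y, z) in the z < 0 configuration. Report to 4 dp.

φ1=0.0°: virtual centre (0.2291, 0.0000, 0.0616), radius l
O2 = (0.1066·cos120.0°, 0.1066·sin120.0°, -0.1739) = (-0.0533, 0.0923, -0.1739)
O3 = (0.1500·cos240.0°, 0.1500·sin240.0°, -0.1559) = (-0.0750, -0.1299, -0.1559)
|O₂|²−|O₁|² = -0.0147;  |O₃|²−|O₁|² = -0.0095
linear system: -0.5649x+0.1846y = -0.0147−-0.4709z; -0.6083x+-0.2598y = -0.0095−-0.4349z
Cramer: x(z) = 0.0215-0.7822z;  y(z) = -0.0138+0.1573z
into |P−O₁|² = l²: 1.6365z² + 0.1973z + -0.0825 = 0;  Δ = 0.5791;  z = -0.2928 or 0.1722 → z<0 root = -0.2928
x = 0.2505, y = -0.0599

(0.2505, -0.0599, -0.2928)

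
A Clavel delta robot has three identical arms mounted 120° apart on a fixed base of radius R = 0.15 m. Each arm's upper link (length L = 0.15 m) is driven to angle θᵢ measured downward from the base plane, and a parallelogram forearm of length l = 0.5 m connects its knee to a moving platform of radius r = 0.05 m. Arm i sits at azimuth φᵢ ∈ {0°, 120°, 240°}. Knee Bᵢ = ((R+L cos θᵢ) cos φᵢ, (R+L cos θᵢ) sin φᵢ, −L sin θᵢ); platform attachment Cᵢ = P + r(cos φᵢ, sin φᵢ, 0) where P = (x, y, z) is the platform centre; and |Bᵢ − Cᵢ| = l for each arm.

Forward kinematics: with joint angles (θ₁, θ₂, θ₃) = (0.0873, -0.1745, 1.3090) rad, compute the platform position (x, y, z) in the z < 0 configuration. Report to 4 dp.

(0.1074, 0.2618, -0.4147)

S1 = (0.2494·cos0.0°, 0.2494·sin0.0°, -0.0131) = (0.2494, 0.0000, -0.0131)
φ2=120.0°: virtual centre (-0.1239, 0.2145, 0.0260), radius l
arm 3 at φ=240.0°: e+L cos θ3 = 0.1388;  S3 = (-0.0694, -0.1202, -0.1449)
|S₂|²−|S₁|² = -0.0003;  |S₃|²−|S₁|² = -0.0221
linear system: -0.7466x+0.4291y = -0.0003−0.0782z; -0.6377x+-0.2404y = -0.0221−-0.2636z
det = 0.4531;  x = 0.0211+-0.2081z,  y = 0.0360+-0.5445z
sphere 1 gives Az²+Bz+C=0 with A=1.3397, B=0.0820, C=-0.1964;  B²−4AC=1.0593;  roots -0.4147, 0.3535;  negative root z = -0.4147
x = 0.1074, y = 0.2618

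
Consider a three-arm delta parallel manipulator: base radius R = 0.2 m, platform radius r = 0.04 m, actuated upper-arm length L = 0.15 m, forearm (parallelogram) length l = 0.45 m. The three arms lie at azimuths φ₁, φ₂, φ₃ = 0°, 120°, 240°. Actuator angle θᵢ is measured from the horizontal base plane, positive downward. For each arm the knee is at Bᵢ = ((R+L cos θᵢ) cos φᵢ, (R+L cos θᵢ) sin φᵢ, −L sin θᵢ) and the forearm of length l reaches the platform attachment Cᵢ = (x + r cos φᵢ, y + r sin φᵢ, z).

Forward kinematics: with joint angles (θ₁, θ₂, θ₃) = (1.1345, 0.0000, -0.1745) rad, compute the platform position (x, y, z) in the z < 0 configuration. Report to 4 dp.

(-0.1733, -0.0166, -0.3477)

S1 = (0.2234·cos0.0°, 0.2234·sin0.0°, -0.1359) = (0.2234, 0.0000, -0.1359)
arm 2 at φ=120.0°: ρ2 = 0.3100;  S2 = (-0.1550, 0.2685, 0.0000)
S3 = (0.3077·cos240.0°, 0.3077·sin240.0°, 0.0260) = (-0.1539, -0.2665, 0.0260)
|S₂|²−|S₁|² = 0.0277;  |S₃|²−|S₁|² = 0.0270
[-0.7568 0.5369 0.2719]·P = 0.0277;  [-0.7545 -0.5330 0.3240]·P = 0.0270
det = 0.8085;  x = -0.0362+0.3944z,  y = 0.0006+0.0495z
into |P−S₁|² = l²: 1.1580z² + 0.0672z + -0.1166 = 0;  Δ = 0.5448;  z = -0.3477 or 0.2897 → z<0 root = -0.3477
x = -0.1733, y = -0.0166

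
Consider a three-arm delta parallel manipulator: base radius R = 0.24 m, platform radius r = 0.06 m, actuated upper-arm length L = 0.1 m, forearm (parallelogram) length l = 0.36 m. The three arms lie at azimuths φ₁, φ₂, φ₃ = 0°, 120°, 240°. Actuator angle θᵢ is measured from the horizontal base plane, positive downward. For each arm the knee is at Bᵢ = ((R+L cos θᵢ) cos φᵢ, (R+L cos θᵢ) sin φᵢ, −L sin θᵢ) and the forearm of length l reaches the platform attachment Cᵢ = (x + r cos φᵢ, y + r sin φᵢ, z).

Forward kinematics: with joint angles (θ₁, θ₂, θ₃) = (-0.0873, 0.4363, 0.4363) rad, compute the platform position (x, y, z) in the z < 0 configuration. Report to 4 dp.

(0.0353, 0.0000, -0.2557)

arm 1 at φ=0.0°: e+L cos θ1 = 0.2796;  centre 1 = (0.2796, 0.0000, 0.0087)
arm 2 at φ=120.0°: e+L cos θ2 = 0.2706;  centre 2 = (-0.1353, 0.2344, -0.0423)
arm 3 at φ=240.0°: e+L cos θ3 = 0.2706;  centre 3 = (-0.1353, -0.2344, -0.0423)
|centre ₂|²−|centre ₁|² = -0.0032;  |centre ₃|²−|centre ₁|² = -0.0032
plane₁₂: -0.8299x+0.4687y+-0.1020z = -0.0032
det = 0.7780;  x = 0.0039+-0.1229z,  y = 0.0000+0.0000z
into |P−centre ₁|² = l²: 1.0151z² + 0.0503z + -0.0535 = 0;  Δ = 0.2198;  z = -0.2557 or 0.2061 → z<0 root = -0.2557
x = 0.0353, y = 0.0000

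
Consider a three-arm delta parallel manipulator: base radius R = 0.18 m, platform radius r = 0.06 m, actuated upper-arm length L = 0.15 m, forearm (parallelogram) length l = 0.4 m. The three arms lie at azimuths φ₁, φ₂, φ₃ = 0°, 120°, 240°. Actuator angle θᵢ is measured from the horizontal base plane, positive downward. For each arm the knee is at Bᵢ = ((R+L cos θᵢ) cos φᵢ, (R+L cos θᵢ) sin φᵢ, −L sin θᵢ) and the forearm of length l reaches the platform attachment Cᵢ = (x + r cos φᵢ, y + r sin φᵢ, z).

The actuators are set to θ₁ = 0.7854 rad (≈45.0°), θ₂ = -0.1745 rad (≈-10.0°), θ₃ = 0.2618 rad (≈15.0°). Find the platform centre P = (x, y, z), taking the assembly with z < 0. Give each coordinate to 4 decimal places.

(-0.1041, 0.0464, -0.3271)

φ1=0.0°: virtual centre (0.2261, 0.0000, -0.1061), radius l
arm 2 at φ=120.0°: e+L cos θ2 = 0.2677;  centre 2 = (-0.1339, 0.2319, 0.0260)
arm 3 at φ=240.0°: e+L cos θ3 = 0.2649;  centre 3 = (-0.1324, -0.2294, -0.0388)
subtract pairs → two planes through P
linear system: -0.7199x+0.4637y = 0.0100−0.2642z; -0.7170x+-0.4588y = 0.0093−0.1345z
Cramer: x(z) = -0.0134+0.2770z;  y(z) = 0.0007-0.1398z
quadratic in z: (1.0963)z²+(0.0793)z+(-0.0914)=0, √Δ=0.6380 → z ∈ {-0.3271, 0.2548}; z = -0.3271 (taking z<0)
x = -0.1041, y = 0.0464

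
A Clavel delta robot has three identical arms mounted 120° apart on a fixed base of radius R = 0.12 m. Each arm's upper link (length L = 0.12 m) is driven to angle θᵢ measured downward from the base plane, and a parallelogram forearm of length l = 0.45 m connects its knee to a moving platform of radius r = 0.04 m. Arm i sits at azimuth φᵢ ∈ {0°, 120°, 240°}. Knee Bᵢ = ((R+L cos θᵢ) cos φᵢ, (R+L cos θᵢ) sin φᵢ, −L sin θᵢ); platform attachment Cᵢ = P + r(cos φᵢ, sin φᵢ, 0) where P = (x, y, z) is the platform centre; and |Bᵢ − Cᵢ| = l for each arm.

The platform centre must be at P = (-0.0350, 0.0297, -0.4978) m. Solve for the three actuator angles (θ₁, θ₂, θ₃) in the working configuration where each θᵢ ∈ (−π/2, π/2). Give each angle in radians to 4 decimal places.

arm 1 (φ=0.0°): x'=-0.0350, y'=0.0297
  A cos θ + B sin θ = C:  0.1150·cos θ + -0.4978·sin θ = -0.3075
  θ1 = atan2(B,A) + arccos(C/0.5109) = 0.8730
φ2=120.0° → target in arm frame (0.0432, 0.0155)
  A=0.0368, B=-0.4978, C=(l²−L²−A²−y'²−z²)/(2L)=-0.2554
  √(A²+B²)=0.4992;  θ2 = -1.4970+2.1079 ≈ 0.6109
φ3=240.0° → target in arm frame (-0.0082, -0.0452)
  e−x'=0.0882;  (l²−L²−(e−x')²−y'²−z²)/2L = -0.2897
  γ=atan2(-0.4978,0.0882)=-1.3954;  ψ=arccos(-0.5730)=2.1810;  θ3=γ+ψ≈0.7856

θ₁ = 0.8730, θ₂ = 0.6109, θ₃ = 0.7856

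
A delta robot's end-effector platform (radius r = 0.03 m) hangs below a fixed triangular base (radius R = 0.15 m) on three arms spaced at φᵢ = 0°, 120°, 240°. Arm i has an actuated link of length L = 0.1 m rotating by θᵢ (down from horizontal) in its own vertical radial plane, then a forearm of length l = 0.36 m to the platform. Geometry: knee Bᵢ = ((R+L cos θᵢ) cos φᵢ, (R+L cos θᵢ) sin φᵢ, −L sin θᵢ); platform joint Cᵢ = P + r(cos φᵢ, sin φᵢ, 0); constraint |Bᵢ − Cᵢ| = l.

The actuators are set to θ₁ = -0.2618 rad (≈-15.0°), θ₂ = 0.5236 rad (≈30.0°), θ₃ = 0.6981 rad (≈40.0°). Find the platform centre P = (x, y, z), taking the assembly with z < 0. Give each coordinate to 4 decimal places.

(0.0869, 0.0173, -0.3095)

arm 1 at φ=0.0°: ρ1 = 0.2166;  S1 = (0.2166, 0.0000, 0.0259)
S2 = (0.2066·cos120.0°, 0.2066·sin120.0°, -0.0500) = (-0.1033, 0.1789, -0.0500)
φ3=240.0°: virtual centre (-0.0983, -0.1703, -0.0643), radius l
subtract pairs → two planes through P
linear system: -0.6398x+0.3578y = -0.0024−-0.1518z; -0.6298x+-0.3405y = -0.0048−-0.1803z
Cramer: x(z) = 0.0057-0.2622z;  y(z) = 0.0035-0.0446z
quadratic in z: (1.0707)z²+(0.0585)z+(-0.0844)=0, √Δ=0.6042 → z ∈ {-0.3095, 0.2548}; z = -0.3095 (taking z<0)
x = 0.0869, y = 0.0173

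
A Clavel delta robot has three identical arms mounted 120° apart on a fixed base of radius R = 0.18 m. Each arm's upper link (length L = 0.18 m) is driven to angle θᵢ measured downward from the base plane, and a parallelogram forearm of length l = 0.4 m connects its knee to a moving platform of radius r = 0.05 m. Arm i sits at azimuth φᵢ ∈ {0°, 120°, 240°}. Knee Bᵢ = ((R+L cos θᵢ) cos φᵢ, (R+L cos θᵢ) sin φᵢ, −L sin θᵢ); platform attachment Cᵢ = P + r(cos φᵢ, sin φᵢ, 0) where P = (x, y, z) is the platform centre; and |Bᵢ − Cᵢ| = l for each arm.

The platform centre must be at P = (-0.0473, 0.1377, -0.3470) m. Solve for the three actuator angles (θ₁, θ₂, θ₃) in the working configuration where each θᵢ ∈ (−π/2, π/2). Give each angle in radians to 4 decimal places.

rotate P by −φ1: (-0.0473, 0.1377, -0.3470)
  A cos θ + B sin θ = C:  0.1773·cos θ + -0.3470·sin θ = -0.1200
  γ=atan2(-0.3470,0.1773)=-1.0984;  ψ=arccos(-0.3080)=1.8839;  θ1=γ+ψ≈0.7855
arm 2 (φ=120.0°): x'=0.1429, y'=-0.0279
  A=-0.0129, B=-0.3470, C=(l²−L²−A²−y'²−z²)/(2L)=0.0174
  √(A²+B²)=0.3472;  θ2 = -1.6080+1.5208 ≈ -0.0872
arm 3 (φ=240.0°): x'=-0.0956, y'=-0.1098
  A=0.2256, B=-0.3470, C=(l²−L²−A²−y'²−z²)/(2L)=-0.1549
  √(A²+B²)=0.4139;  θ3 = -0.9943+1.9544 ≈ 0.9601

θ₁ = 0.7855, θ₂ = -0.0872, θ₃ = 0.9601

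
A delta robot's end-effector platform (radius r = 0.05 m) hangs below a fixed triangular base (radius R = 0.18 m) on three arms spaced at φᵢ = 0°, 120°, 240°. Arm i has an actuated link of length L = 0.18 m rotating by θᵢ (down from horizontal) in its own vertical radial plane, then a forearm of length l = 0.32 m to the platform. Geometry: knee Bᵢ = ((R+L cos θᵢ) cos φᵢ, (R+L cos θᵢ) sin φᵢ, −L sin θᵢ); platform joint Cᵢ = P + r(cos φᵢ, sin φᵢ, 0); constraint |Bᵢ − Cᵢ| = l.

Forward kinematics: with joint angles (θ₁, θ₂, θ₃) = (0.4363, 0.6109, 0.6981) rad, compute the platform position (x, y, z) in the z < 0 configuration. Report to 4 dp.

O1 = (0.2931·cos0.0°, 0.2931·sin0.0°, -0.0761) = (0.2931, 0.0000, -0.0761)
φ2=120.0°: virtual centre (-0.1387, 0.2403, -0.1032), radius l
φ3=240.0°: virtual centre (-0.1339, -0.2320, -0.1157), radius l
|O₂|²−|O₁|² = -0.0041;  |O₃|²−|O₁|² = -0.0066
linear system: -0.8637x+0.4805y = -0.0041−-0.0544z; -0.8542x+-0.4640y = -0.0066−-0.0793z
det = 0.8112;  x = 0.0062+-0.0780z,  y = 0.0027+-0.0271z
sphere 1 gives Az²+Bz+C=0 with A=1.0068, B=0.1968, C=-0.0143;  B²−4AC=0.0963;  roots -0.2518, 0.0564;  negative root z = -0.2518
x = 0.0259, y = 0.0095

(0.0259, 0.0095, -0.2518)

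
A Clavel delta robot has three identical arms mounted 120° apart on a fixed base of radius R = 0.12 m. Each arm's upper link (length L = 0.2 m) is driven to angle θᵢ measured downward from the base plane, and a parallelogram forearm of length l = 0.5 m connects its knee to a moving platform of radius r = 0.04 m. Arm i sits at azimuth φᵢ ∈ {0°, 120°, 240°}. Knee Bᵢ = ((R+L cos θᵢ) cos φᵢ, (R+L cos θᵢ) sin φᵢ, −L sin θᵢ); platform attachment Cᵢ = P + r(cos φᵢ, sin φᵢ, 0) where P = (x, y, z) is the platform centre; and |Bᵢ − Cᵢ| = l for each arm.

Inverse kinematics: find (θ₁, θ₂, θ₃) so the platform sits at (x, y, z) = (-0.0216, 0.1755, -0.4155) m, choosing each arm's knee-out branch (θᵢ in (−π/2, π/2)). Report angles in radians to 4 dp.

rotate P by −φ1: (-0.0216, 0.1755, -0.4155)
  A=0.1016, B=-0.4155, C=(l²−L²−A²−y'²−z²)/(2L)=-0.0094
  θ1 = atan2(B,A) + arccos(C/0.4277) = 0.2618
rotate P by −φ2: (0.1628, -0.0690, -0.4155)
  e−x'=-0.0828;  (l²−L²−(e−x')²−y'²−z²)/2L = 0.0643
  γ=atan2(-0.4155,-0.0828)=-1.7675;  ψ=arccos(0.1519)=1.4183;  θ2=γ+ψ≈-0.3491
rotate P by −φ3: (-0.1412, -0.1065, -0.4155)
  e−x'=0.2212;  (l²−L²−(e−x')²−y'²−z²)/2L = -0.0572
  √(A²+B²)=0.4707;  θ3 = -1.0816+1.6927 ≈ 0.6111

θ₁ = 0.2618, θ₂ = -0.3491, θ₃ = 0.6111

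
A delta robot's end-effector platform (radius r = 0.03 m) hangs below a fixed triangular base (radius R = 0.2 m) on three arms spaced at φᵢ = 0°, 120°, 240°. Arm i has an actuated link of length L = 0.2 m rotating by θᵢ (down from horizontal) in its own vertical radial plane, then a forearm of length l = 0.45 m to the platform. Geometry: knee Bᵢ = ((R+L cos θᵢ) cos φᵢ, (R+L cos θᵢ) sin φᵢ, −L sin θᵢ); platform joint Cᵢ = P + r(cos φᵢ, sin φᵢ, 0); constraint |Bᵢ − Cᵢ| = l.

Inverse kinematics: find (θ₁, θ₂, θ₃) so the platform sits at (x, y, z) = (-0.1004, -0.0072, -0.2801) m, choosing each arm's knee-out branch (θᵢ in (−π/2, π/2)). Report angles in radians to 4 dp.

φ1=0.0° → target in arm frame (-0.1004, -0.0072)
  A cos θ + B sin θ = C:  0.2704·cos θ + -0.2801·sin θ = 0.0272
  √(A²+B²)=0.3893;  θ1 = -0.8030+1.5009 ≈ 0.6979
φ2=120.0° → target in arm frame (0.0440, 0.0905)
  A cos θ + B sin θ = C:  0.1260·cos θ + -0.2801·sin θ = 0.1499
  γ=atan2(-0.2801,0.1260)=-1.1480;  ψ=arccos(0.4880)=1.0610;  θ2=γ+ψ≈-0.0870
rotate P by −φ3: (0.0564, -0.0833, -0.2801)
  A=0.1136, B=-0.2801, C=(l²−L²−A²−y'²−z²)/(2L)=0.1605
  θ3 = atan2(B,A) + arccos(C/0.3022) = -0.1746

θ₁ = 0.6979, θ₂ = -0.0870, θ₃ = -0.1746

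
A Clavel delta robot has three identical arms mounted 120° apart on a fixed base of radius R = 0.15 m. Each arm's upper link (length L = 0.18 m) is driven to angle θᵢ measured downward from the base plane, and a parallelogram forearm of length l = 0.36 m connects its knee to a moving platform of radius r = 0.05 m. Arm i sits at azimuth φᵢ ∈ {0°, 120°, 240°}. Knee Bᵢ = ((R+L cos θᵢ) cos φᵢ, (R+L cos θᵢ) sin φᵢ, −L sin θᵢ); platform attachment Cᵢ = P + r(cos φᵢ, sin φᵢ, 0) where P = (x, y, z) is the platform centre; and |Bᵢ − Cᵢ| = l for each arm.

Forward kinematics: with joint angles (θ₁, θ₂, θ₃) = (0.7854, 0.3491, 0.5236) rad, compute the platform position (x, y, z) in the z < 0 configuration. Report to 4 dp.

(-0.0589, 0.0236, -0.3444)

arm 1 at φ=0.0°: ρ1 = 0.2273;  O1 = (0.2273, 0.0000, -0.1273)
arm 2 at φ=120.0°: ρ2 = 0.2691;  O2 = (-0.1346, 0.2331, -0.0616)
O3 = (0.2559·cos240.0°, 0.2559·sin240.0°, -0.0900) = (-0.1279, -0.2216, -0.0900)
|O₂|²−|O₁|² = 0.0084;  |O₃|²−|O₁|² = 0.0057
plane₁₂: -0.7237x+0.4662y+0.1314z = 0.0084
Cramer: x(z) = -0.0098+0.1427z;  y(z) = 0.0028-0.0604z
into |P−O₁|² = l²: 1.0240z² + 0.1866z + -0.0572 = 0;  Δ = 0.2691;  z = -0.3444 or 0.1622 → z<0 root = -0.3444
x = -0.0589, y = 0.0236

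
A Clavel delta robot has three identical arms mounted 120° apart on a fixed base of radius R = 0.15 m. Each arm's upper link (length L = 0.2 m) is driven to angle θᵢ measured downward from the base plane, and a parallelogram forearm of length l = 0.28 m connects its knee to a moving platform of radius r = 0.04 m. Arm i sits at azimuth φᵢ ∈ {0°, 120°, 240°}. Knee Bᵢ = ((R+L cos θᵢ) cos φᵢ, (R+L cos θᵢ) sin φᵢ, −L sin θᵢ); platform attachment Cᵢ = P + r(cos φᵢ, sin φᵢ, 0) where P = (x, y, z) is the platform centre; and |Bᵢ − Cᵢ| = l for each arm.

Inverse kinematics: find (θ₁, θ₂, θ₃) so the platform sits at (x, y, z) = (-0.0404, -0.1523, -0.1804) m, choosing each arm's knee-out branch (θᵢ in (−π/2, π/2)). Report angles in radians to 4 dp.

θ₁ = 1.1343, θ₂ = 1.3961, θ₃ = -0.2615

φ1=0.0° → target in arm frame (-0.0404, -0.1523)
  A=0.1504, B=-0.1804, C=(l²−L²−A²−y'²−z²)/(2L)=-0.0999
  θ1 = atan2(B,A) + arccos(C/0.2349) = 1.1343
rotate P by −φ2: (-0.1117, 0.1111, -0.1804)
  A cos θ + B sin θ = C:  0.2217·cos θ + -0.1804·sin θ = -0.1391
  √(A²+B²)=0.2858;  θ2 = -0.6831+2.0791 ≈ 1.3961
arm 3 (φ=240.0°): x'=0.1521, y'=0.0412
  e−x'=-0.0421;  (l²−L²−(e−x')²−y'²−z²)/2L = 0.0060
  θ3 = atan2(B,A) + arccos(C/0.1852) = -0.2615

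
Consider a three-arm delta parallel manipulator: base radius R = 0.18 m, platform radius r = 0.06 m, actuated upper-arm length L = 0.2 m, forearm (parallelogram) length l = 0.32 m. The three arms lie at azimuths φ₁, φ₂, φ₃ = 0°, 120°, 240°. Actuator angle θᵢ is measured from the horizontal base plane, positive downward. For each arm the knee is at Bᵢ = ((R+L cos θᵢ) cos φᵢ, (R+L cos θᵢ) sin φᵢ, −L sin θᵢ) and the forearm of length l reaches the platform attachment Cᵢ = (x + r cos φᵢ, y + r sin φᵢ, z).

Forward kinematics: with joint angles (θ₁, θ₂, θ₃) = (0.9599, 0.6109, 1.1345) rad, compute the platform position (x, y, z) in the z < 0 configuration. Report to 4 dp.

arm 1 at φ=0.0°: ρ1 = 0.2347;  centre 1 = (0.2347, 0.0000, -0.1638)
centre 2 = (0.2838·cos120.0°, 0.2838·sin120.0°, -0.1147) = (-0.1419, 0.2458, -0.1147)
φ3=240.0°: virtual centre (-0.1023, -0.1771, -0.1813), radius l
subtract pairs → two planes through P
plane₁₂: -0.7533x+0.4916y+0.0982z = 0.0118
det = 0.5982;  x = -0.0010+0.0295z,  y = 0.0224+-0.1546z
sphere 1 gives Az²+Bz+C=0 with A=1.0248, B=0.3068, C=-0.0195;  B²−4AC=0.1740;  roots -0.3532, 0.0538;  negative root z = -0.3532
x = -0.0114, y = 0.0770

(-0.0114, 0.0770, -0.3532)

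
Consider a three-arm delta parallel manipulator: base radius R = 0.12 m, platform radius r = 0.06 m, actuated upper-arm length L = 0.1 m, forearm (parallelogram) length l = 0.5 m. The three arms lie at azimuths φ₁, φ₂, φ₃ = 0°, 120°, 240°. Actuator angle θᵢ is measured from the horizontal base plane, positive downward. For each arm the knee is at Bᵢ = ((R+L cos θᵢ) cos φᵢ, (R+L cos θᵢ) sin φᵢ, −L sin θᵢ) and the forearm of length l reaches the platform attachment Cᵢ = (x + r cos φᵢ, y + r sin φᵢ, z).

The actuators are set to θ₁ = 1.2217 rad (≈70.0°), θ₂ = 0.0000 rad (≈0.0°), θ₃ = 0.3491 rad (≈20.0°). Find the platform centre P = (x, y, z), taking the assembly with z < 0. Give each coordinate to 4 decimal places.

(-0.2302, 0.0579, -0.4701)

arm 1 at φ=0.0°: (R−r)+L cos θ1 = 0.0942;  S1 = (0.0942, 0.0000, -0.0940)
arm 2 at φ=120.0°: (R−r)+L cos θ2 = 0.1600;  S2 = (-0.0800, 0.1386, 0.0000)
arm 3 at φ=240.0°: (R−r)+L cos θ3 = 0.1540;  S3 = (-0.0770, -0.1333, -0.0342)
eliminate P² terms by subtracting sphere 1 from 2 and 3
linear system: -0.3484x+0.2771y = 0.0079−0.1879z; -0.3424x+-0.2667y = 0.0072−0.1195z
det = 0.1878;  x = -0.0218+0.4433z,  y = 0.0011+-0.1209z
quadratic in z: (1.2111)z²+(0.0848)z+(-0.2277)=0, √Δ=1.0537 → z ∈ {-0.4701, 0.4000}; z = -0.4701 (taking z<0)
x = -0.2302, y = 0.0579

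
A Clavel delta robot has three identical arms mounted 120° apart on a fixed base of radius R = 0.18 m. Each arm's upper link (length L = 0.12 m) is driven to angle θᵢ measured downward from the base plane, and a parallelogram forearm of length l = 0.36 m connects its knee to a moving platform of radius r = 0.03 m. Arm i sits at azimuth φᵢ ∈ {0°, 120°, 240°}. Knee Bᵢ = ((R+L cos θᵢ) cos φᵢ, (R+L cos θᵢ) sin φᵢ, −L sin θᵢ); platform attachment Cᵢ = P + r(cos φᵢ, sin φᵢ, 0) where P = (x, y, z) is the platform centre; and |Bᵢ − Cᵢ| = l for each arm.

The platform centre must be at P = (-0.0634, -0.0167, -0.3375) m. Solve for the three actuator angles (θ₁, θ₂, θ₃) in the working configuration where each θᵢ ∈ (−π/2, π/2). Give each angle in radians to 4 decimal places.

arm 1 (φ=0.0°): x'=-0.0634, y'=-0.0167
  e−x'=0.2134;  (l²−L²−(e−x')²−y'²−z²)/2L = -0.1855
  √(A²+B²)=0.3993;  θ1 = -1.0070+2.0540 ≈ 1.0470
φ2=120.0° → target in arm frame (0.0172, 0.0633)
  e−x'=0.1328;  (l²−L²−(e−x')²−y'²−z²)/2L = -0.0847
  √(A²+B²)=0.3627;  θ2 = -1.1960+1.8066 ≈ 0.6106
φ3=240.0° → target in arm frame (0.0462, -0.0466)
  A cos θ + B sin θ = C:  0.1038·cos θ + -0.3375·sin θ = -0.0486
  √(A²+B²)=0.3531;  θ3 = -1.2723+1.7088 ≈ 0.4365

θ₁ = 1.0470, θ₂ = 0.6106, θ₃ = 0.4365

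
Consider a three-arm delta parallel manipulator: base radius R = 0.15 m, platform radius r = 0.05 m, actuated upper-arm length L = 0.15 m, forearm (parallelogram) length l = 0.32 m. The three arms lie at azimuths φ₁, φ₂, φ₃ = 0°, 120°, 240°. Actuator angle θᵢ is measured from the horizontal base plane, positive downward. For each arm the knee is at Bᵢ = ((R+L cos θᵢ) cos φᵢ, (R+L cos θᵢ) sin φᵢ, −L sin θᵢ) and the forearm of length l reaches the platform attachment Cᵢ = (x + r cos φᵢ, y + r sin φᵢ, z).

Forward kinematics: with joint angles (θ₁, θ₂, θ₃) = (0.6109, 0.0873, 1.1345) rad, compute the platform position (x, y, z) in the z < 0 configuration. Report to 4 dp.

(0.0091, 0.1245, -0.2890)

centre 1 = (0.2229·cos0.0°, 0.2229·sin0.0°, -0.0860) = (0.2229, 0.0000, -0.0860)
φ2=120.0°: virtual centre (-0.1247, 0.2160, -0.0131), radius l
φ3=240.0°: virtual centre (-0.0817, -0.1415, -0.1359), radius l
subtract pairs → two planes through P
plane₁₂: -0.6952x+0.4320y+0.1459z = 0.0053
Cramer: x(z) = 0.0079-0.0040z;  y(z) = 0.0250-0.3442z
sphere 1 gives Az²+Bz+C=0 with A=1.1185, B=0.1566, C=-0.0482;  B²−4AC=0.2400;  roots -0.2890, 0.1490;  negative root z = -0.2890
x = 0.0091, y = 0.1245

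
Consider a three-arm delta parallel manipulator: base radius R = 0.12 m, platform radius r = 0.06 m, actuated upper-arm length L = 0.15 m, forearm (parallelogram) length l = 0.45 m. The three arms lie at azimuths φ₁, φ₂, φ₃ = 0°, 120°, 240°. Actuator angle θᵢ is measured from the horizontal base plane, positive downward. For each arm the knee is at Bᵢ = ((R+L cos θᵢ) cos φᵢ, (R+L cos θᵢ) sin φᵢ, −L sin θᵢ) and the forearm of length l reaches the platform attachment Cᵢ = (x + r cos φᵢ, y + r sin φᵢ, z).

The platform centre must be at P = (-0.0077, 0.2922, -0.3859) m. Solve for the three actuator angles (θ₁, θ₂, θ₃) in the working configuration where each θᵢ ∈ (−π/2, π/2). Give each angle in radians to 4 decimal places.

θ₁ = 0.6984, θ₂ = -0.2615, θ₃ = 1.3094

φ1=0.0° → target in arm frame (-0.0077, 0.2922)
  A=0.0677, B=-0.3859, C=(l²−L²−A²−y'²−z²)/(2L)=-0.1963
  θ1 = atan2(B,A) + arccos(C/0.3918) = 0.6984
rotate P by −φ2: (0.2569, -0.1394, -0.3859)
  A=-0.1969, B=-0.3859, C=(l²−L²−A²−y'²−z²)/(2L)=-0.0904
  θ2 = atan2(B,A) + arccos(C/0.4332) = -0.2615
φ3=240.0° → target in arm frame (-0.2492, -0.1528)
  A cos θ + B sin θ = C:  0.3092·cos θ + -0.3859·sin θ = -0.2929
  θ3 = atan2(B,A) + arccos(C/0.4945) = 1.3094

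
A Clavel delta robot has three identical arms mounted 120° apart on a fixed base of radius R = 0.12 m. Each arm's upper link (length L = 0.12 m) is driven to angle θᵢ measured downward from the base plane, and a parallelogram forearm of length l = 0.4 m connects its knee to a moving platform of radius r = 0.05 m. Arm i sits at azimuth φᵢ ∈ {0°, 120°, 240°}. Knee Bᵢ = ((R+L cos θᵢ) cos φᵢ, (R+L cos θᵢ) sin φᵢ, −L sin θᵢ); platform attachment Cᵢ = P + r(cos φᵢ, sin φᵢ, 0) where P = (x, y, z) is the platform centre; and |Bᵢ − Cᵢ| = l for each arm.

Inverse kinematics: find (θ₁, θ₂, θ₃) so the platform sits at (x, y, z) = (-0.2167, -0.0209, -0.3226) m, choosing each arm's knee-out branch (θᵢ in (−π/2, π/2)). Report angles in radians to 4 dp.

rotate P by −φ1: (-0.2167, -0.0209, -0.3226)
  A cos θ + B sin θ = C:  0.2867·cos θ + -0.3226·sin θ = -0.1713
  γ=atan2(-0.3226,0.2867)=-0.8443;  ψ=arccos(-0.3968)=1.9789;  θ1=γ+ψ≈1.1346
arm 2 (φ=120.0°): x'=0.0903, y'=0.1981
  A cos θ + B sin θ = C:  -0.0203·cos θ + -0.3226·sin θ = 0.0078
  γ=atan2(-0.3226,-0.0203)=-1.6335;  ψ=arccos(0.0241)=1.5467;  θ2=γ+ψ≈-0.0868
arm 3 (φ=240.0°): x'=0.1264, y'=-0.1772
  A=-0.0564, B=-0.3226, C=(l²−L²−A²−y'²−z²)/(2L)=0.0289
  √(A²+B²)=0.3275;  θ3 = -1.7440+1.4824 ≈ -0.2616

θ₁ = 1.1346, θ₂ = -0.0868, θ₃ = -0.2616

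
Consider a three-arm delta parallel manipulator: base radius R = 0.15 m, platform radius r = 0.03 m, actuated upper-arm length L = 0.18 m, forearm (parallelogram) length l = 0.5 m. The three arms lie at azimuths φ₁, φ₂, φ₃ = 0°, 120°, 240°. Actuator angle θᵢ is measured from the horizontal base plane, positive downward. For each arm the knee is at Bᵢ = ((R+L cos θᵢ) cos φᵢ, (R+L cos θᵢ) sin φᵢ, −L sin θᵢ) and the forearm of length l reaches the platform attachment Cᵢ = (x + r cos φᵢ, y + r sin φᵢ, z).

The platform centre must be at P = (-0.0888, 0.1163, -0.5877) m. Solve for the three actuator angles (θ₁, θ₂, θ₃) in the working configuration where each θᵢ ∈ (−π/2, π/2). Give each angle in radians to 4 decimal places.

arm 1 (φ=0.0°): x'=-0.0888, y'=0.1163
  e−x'=0.2088;  (l²−L²−(e−x')²−y'²−z²)/2L = -0.5137
  √(A²+B²)=0.6237;  θ1 = -1.2294+2.5385 ≈ 1.3090
rotate P by −φ2: (0.1451, 0.0188, -0.5877)
  e−x'=-0.0251;  (l²−L²−(e−x')²−y'²−z²)/2L = -0.3577
  θ2 = atan2(B,A) + arccos(C/0.5882) = 0.6109
arm 3 (φ=240.0°): x'=-0.0563, y'=-0.1351
  A=0.1763, B=-0.5877, C=(l²−L²−A²−y'²−z²)/(2L)=-0.4920
  θ3 = atan2(B,A) + arccos(C/0.6136) = 1.2219

θ₁ = 1.3090, θ₂ = 0.6109, θ₃ = 1.2219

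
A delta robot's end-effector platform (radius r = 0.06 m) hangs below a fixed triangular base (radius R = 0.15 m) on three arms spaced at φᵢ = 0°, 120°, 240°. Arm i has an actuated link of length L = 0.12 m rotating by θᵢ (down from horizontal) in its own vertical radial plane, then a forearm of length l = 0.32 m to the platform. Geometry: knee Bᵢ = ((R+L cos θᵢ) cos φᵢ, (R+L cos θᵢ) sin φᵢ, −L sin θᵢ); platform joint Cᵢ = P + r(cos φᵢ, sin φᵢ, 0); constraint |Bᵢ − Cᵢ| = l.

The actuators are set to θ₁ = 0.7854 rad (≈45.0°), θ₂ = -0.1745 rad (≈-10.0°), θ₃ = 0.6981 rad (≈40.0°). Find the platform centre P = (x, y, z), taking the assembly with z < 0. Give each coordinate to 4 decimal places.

(-0.0618, 0.0864, -0.2821)

O1 = (0.1749·cos0.0°, 0.1749·sin0.0°, -0.0849) = (0.1749, 0.0000, -0.0849)
arm 2 at φ=120.0°: (R−r)+L cos θ2 = 0.2082;  O2 = (-0.1041, 0.1803, 0.0208)
φ3=240.0°: virtual centre (-0.0910, -0.1576, -0.0771), radius l
eliminate P² terms by subtracting sphere 1 from 2 and 3
[-0.5579 0.3606 0.2114]·P = 0.0060;  [-0.5316 -0.3151 0.0154]·P = 0.0013
Cramer: x(z) = -0.0064+0.1964z;  y(z) = 0.0067-0.2823z
quadratic in z: (1.1183)z²+(0.0947)z+(-0.0623)=0, √Δ=0.5363 → z ∈ {-0.2821, 0.1975}; z = -0.2821 (taking z<0)
x = -0.0618, y = 0.0864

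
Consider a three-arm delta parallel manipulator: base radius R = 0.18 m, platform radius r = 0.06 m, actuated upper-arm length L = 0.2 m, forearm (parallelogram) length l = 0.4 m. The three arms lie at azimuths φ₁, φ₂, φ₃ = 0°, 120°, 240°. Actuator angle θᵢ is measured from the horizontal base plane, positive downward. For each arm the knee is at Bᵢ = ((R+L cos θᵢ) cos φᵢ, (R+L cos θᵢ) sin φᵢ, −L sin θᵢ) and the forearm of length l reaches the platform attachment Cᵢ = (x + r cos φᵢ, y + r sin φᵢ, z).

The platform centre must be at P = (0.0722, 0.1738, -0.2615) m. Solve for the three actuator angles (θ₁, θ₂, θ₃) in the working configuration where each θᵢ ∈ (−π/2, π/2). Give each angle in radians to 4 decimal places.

θ₁ = -0.0001, θ₂ = -0.2621, θ₃ = 1.1346

rotate P by −φ1: (0.0722, 0.1738, -0.2615)
  A=0.0478, B=-0.2615, C=(l²−L²−A²−y'²−z²)/(2L)=0.0478
  γ=atan2(-0.2615,0.0478)=-1.3900;  ψ=arccos(0.1799)=1.3899;  θ1=γ+ψ≈-0.0001
rotate P by −φ2: (0.1144, -0.1494, -0.2615)
  e−x'=0.0056;  (l²−L²−(e−x')²−y'²−z²)/2L = 0.0731
  √(A²+B²)=0.2616;  θ2 = -1.5494+1.2874 ≈ -0.2621
φ3=240.0° → target in arm frame (-0.1866, -0.0244)
  e−x'=0.3066;  (l²−L²−(e−x')²−y'²−z²)/2L = -0.1075
  θ3 = atan2(B,A) + arccos(C/0.4030) = 1.1346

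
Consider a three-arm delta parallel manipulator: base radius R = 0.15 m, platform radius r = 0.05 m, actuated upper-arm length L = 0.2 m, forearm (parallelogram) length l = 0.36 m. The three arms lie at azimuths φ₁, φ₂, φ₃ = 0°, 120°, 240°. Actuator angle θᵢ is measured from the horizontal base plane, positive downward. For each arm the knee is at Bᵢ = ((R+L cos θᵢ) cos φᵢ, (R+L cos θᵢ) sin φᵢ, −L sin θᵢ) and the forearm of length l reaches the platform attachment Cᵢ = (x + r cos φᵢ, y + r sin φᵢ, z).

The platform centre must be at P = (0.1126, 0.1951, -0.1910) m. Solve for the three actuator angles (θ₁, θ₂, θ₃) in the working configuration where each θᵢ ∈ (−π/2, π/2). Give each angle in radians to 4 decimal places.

rotate P by −φ1: (0.1126, 0.1951, -0.1910)
  A cos θ + B sin θ = C:  -0.0126·cos θ + -0.1910·sin θ = 0.0372
  γ=atan2(-0.1910,-0.0126)=-1.6367;  ψ=arccos(0.1946)=1.3750;  θ1=γ+ψ≈-0.2617
arm 2 (φ=120.0°): x'=0.1127, y'=-0.1951
  A=-0.0127, B=-0.1910, C=(l²−L²−A²−y'²−z²)/(2L)=0.0373
  θ2 = atan2(B,A) + arccos(C/0.1914) = -0.2622
φ3=240.0° → target in arm frame (-0.2253, 0.0000)
  A cos θ + B sin θ = C:  0.3253·cos θ + -0.1910·sin θ = -0.1317
  γ=atan2(-0.1910,0.3253)=-0.5310;  ψ=arccos(-0.3491)=1.9274;  θ3=γ+ψ≈1.3965

θ₁ = -0.2617, θ₂ = -0.2622, θ₃ = 1.3965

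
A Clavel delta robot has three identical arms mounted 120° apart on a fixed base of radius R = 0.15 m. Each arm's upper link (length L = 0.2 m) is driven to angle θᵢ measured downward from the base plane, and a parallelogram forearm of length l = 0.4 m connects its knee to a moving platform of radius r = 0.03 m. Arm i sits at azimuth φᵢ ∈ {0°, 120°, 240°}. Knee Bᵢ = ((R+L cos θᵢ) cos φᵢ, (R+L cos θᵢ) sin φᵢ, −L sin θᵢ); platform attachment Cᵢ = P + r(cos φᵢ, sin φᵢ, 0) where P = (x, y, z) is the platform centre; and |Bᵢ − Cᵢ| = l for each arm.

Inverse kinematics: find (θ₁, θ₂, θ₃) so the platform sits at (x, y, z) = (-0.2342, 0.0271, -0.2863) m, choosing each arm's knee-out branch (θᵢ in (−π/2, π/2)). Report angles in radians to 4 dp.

φ1=0.0° → target in arm frame (-0.2342, 0.0271)
  A cos θ + B sin θ = C:  0.3542·cos θ + -0.2863·sin θ = -0.2204
  θ1 = atan2(B,A) + arccos(C/0.4554) = 1.3962
arm 2 (φ=120.0°): x'=0.1406, y'=0.1893
  A=-0.0206, B=-0.2863, C=(l²−L²−A²−y'²−z²)/(2L)=0.0045
  γ=atan2(-0.2863,-0.0206)=-1.6425;  ψ=arccos(0.0155)=1.5552;  θ2=γ+ψ≈-0.0873
φ3=240.0° → target in arm frame (0.0936, -0.2164)
  A=0.0264, B=-0.2863, C=(l²−L²−A²−y'²−z²)/(2L)=-0.0237
  θ3 = atan2(B,A) + arccos(C/0.2875) = 0.1744

θ₁ = 1.3962, θ₂ = -0.0873, θ₃ = 0.1744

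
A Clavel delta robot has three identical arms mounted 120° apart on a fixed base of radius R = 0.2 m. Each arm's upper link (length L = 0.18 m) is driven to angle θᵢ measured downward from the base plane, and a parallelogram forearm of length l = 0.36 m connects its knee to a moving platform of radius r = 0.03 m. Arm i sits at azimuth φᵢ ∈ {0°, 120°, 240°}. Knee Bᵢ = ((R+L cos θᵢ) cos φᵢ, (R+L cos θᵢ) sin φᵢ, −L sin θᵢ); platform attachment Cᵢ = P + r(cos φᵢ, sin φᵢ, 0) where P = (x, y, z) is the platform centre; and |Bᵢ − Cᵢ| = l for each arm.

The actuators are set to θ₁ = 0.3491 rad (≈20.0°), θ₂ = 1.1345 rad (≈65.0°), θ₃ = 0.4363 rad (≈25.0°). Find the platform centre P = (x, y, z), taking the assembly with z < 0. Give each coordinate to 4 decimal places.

arm 1 at φ=0.0°: (R−r)+L cos θ1 = 0.3391;  O1 = (0.3391, 0.0000, -0.0616)
O2 = (0.2461·cos120.0°, 0.2461·sin120.0°, -0.1631) = (-0.1230, 0.2131, -0.1631)
O3 = (0.3331·cos240.0°, 0.3331·sin240.0°, -0.0761) = (-0.1666, -0.2885, -0.0761)
subtract pairs → two planes through P
[-0.9244 0.4262 -0.2031]·P = -0.0316;  [-1.0114 -0.5770 -0.0290]·P = -0.0020
Cramer: x(z) = 0.0198-0.1343z;  y(z) = -0.0312+0.1852z
sphere 1 gives Az²+Bz+C=0 with A=1.0524, B=0.1974, C=-0.0229;  B²−4AC=0.1353;  roots -0.2685, 0.0810;  negative root z = -0.2685
x = 0.0559, y = -0.0810

(0.0559, -0.0810, -0.2685)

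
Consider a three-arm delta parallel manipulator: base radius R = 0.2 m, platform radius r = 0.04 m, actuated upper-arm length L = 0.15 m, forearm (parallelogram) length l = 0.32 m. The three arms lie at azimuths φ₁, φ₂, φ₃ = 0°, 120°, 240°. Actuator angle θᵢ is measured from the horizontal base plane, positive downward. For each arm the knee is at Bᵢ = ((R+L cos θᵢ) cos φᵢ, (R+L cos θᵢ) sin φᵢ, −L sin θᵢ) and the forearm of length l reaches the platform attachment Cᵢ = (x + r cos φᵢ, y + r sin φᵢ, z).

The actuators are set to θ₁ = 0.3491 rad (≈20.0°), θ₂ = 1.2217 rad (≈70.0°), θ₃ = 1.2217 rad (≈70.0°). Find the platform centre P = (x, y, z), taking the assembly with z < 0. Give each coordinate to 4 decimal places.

(0.1018, 0.0000, -0.3018)

φ1=0.0°: virtual centre (0.3010, 0.0000, -0.0513), radius l
arm 2 at φ=120.0°: e+L cos θ2 = 0.2113;  S2 = (-0.1057, 0.1830, -0.1410)
S3 = (0.2113·cos240.0°, 0.2113·sin240.0°, -0.1410) = (-0.1057, -0.1830, -0.1410)
|S₂|²−|S₁|² = -0.0287;  |S₃|²−|S₁|² = -0.0287
linear system: -0.8132x+0.3660y = -0.0287−-0.1793z; -0.8132x+-0.3660y = -0.0287−-0.1793z
Cramer: x(z) = 0.0353-0.2205z;  y(z) = 0.0000+0.0000z
quadratic in z: (1.0486)z²+(0.2198)z+(-0.0292)=0, √Δ=0.4132 → z ∈ {-0.3018, 0.0922}; z = -0.3018 (taking z<0)
x = 0.1018, y = 0.0000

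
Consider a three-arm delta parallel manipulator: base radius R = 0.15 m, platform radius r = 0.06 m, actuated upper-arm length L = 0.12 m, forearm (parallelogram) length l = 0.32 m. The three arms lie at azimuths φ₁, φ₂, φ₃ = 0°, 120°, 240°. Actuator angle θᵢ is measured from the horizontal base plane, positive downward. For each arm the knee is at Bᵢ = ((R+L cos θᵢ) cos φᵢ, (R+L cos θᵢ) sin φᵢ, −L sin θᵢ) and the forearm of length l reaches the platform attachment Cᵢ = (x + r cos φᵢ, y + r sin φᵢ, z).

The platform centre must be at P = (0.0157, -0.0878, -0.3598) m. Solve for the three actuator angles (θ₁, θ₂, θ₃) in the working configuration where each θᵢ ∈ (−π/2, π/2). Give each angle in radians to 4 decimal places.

φ1=0.0° → target in arm frame (0.0157, -0.0878)
  e−x'=0.0743;  (l²−L²−(e−x')²−y'²−z²)/2L = -0.2279
  γ=atan2(-0.3598,0.0743)=-1.3672;  ψ=arccos(-0.6202)=2.2398;  θ1=γ+ψ≈0.8726
rotate P by −φ2: (-0.0839, 0.0303, -0.3598)
  A cos θ + B sin θ = C:  0.1739·cos θ + -0.3598·sin θ = -0.3025
  √(A²+B²)=0.3996;  θ2 = -1.1206+2.4296 ≈ 1.3090
rotate P by −φ3: (0.0682, 0.0575, -0.3598)
  A=0.0218, B=-0.3598, C=(l²−L²−A²−y'²−z²)/(2L)=-0.1885
  θ3 = atan2(B,A) + arccos(C/0.3605) = 0.6108

θ₁ = 0.8726, θ₂ = 1.3090, θ₃ = 0.6108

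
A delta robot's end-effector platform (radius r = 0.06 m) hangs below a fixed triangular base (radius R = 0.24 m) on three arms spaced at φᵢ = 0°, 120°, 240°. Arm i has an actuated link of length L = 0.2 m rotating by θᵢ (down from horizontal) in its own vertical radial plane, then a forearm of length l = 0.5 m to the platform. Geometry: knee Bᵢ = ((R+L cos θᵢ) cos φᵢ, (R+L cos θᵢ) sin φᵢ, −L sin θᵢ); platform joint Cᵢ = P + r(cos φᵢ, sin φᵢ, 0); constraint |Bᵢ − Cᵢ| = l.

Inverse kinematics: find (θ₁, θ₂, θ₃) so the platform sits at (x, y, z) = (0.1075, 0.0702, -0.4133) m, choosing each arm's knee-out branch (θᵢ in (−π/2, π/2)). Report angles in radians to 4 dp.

arm 1 (φ=0.0°): x'=0.1075, y'=0.0702
  e−x'=0.0725;  (l²−L²−(e−x')²−y'²−z²)/2L = 0.0725
  √(A²+B²)=0.4196;  θ1 = -1.3971+1.3972 ≈ 0.0000
φ2=120.0° → target in arm frame (0.0070, -0.1282)
  A cos θ + B sin θ = C:  0.1730·cos θ + -0.4133·sin θ = -0.0179
  γ=atan2(-0.4133,0.1730)=-1.1745;  ψ=arccos(-0.0400)=1.6108;  θ2=γ+ψ≈0.4363
arm 3 (φ=240.0°): x'=-0.1145, y'=0.0580
  e−x'=0.2945;  (l²−L²−(e−x')²−y'²−z²)/2L = -0.1273
  √(A²+B²)=0.5075;  θ3 = -0.9516+1.8244 ≈ 0.8728

θ₁ = 0.0000, θ₂ = 0.4363, θ₃ = 0.8728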